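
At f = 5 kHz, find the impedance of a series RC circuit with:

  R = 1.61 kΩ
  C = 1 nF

Step 1 — Angular frequency: ω = 2π·f = 2π·5000 = 3.142e+04 rad/s.
Step 2 — Component impedances:
  R: Z = R = 1610 Ω
  C: Z = 1/(jωC) = -j/(ω·C) = 0 - j3.183e+04 Ω
Step 3 — Series combination: Z_total = R + C = 1610 - j3.183e+04 Ω = 3.187e+04∠-87.1° Ω.

Z = 1610 - j3.183e+04 Ω = 3.187e+04∠-87.1° Ω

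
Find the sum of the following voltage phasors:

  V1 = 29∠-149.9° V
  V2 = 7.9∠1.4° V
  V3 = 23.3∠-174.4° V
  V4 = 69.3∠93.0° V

Step 1 — Convert each phasor to rectangular form:
  V1 = 29·(cos(-149.9°) + j·sin(-149.9°)) = -25.09 - j14.54 V
  V2 = 7.9·(cos(1.4°) + j·sin(1.4°)) = 7.898 + j0.193 V
  V3 = 23.3·(cos(-174.4°) + j·sin(-174.4°)) = -23.19 - j2.274 V
  V4 = 69.3·(cos(93.0°) + j·sin(93.0°)) = -3.627 + j69.21 V
Step 2 — Sum components: V_total = -44.01 + j52.58 V.
Step 3 — Convert to polar: |V_total| = 68.57 V, ∠V_total = 129.9°.

V_total = 68.57∠129.9° V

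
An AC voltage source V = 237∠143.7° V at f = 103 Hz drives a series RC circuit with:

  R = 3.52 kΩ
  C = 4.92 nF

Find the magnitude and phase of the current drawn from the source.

Step 1 — Angular frequency: ω = 2π·f = 2π·103 = 647.2 rad/s.
Step 2 — Component impedances:
  R: Z = R = 3520 Ω
  C: Z = 1/(jωC) = -j/(ω·C) = 0 - j3.141e+05 Ω
Step 3 — Series combination: Z_total = R + C = 3520 - j3.141e+05 Ω = 3.141e+05∠-89.4° Ω.
Step 4 — Source phasor: V = 237∠143.7° V = -191 + j140.3 V.
Step 5 — Ohm's law: I = V / Z_total = (-191 + j140.3) / (3520 - j3.141e+05) = -0.0004535 - j0.0006031 A.
Step 6 — Convert to polar: |I| = 0.0007546 A, ∠I = -126.9°.

I = 0.0007546∠-126.9° A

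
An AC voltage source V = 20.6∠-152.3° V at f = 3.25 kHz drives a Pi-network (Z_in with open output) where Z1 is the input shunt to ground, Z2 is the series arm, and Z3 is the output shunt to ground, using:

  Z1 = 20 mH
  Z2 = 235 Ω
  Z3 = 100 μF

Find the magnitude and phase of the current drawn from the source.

Step 1 — Angular frequency: ω = 2π·f = 2π·3250 = 2.042e+04 rad/s.
Step 2 — Component impedances:
  Z1: Z = jωL = j·2.042e+04·0.02 = 0 + j408.4 Ω
  Z2: Z = R = 235 Ω
  Z3: Z = 1/(jωC) = -j/(ω·C) = 0 - j0.4897 Ω
Step 3 — With open output, the series arm Z2 and the output shunt Z3 appear in series to ground: Z2 + Z3 = 235 - j0.4897 Ω.
Step 4 — Parallel with input shunt Z1: Z_in = Z1 || (Z2 + Z3) = 176.9 + j101.4 Ω = 203.9∠29.8° Ω.
Step 5 — Source phasor: V = 20.6∠-152.3° V = -18.24 - j9.576 V.
Step 6 — Ohm's law: I = V / Z_total = (-18.24 - j9.576) / (176.9 + j101.4) = -0.101 + j0.00375 A.
Step 7 — Convert to polar: |I| = 0.101 A, ∠I = 177.9°.

I = 0.101∠177.9° A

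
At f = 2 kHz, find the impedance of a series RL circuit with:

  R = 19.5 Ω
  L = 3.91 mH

Step 1 — Angular frequency: ω = 2π·f = 2π·2000 = 1.257e+04 rad/s.
Step 2 — Component impedances:
  R: Z = R = 19.5 Ω
  L: Z = jωL = j·1.257e+04·0.00391 = 0 + j49.13 Ω
Step 3 — Series combination: Z_total = R + L = 19.5 + j49.13 Ω = 52.86∠68.4° Ω.

Z = 19.5 + j49.13 Ω = 52.86∠68.4° Ω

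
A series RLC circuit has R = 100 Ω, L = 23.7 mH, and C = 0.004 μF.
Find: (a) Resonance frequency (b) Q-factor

Step 1 — Resonance condition Im(Z)=0 gives ω₀ = 1/√(LC).
Step 2 — ω₀ = 1/√(0.0237·4e-09) = 1.027e+05 rad/s.
Step 3 — f₀ = ω₀/(2π) = 1.635e+04 Hz.
Step 4 — Series Q: Q = ω₀L/R = 1.027e+05·0.0237/100 = 24.34.

(a) f₀ = 1.635e+04 Hz  (b) Q = 24.34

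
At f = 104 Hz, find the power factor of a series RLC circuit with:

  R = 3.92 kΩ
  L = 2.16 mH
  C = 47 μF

Step 1 — Angular frequency: ω = 2π·f = 2π·104 = 653.5 rad/s.
Step 2 — Component impedances:
  R: Z = R = 3920 Ω
  L: Z = jωL = j·653.5·0.00216 = 0 + j1.411 Ω
  C: Z = 1/(jωC) = -j/(ω·C) = 0 - j32.56 Ω
Step 3 — Series combination: Z_total = R + L + C = 3920 - j31.15 Ω = 3920∠-0.5° Ω.
Step 4 — Power factor: PF = cos(φ) = Re(Z)/|Z| = 3920/3920 = 1.
Step 5 — Type: Im(Z) = -31.15 ⇒ leading (phase φ = -0.5°).

PF = 1 (leading, φ = -0.5°)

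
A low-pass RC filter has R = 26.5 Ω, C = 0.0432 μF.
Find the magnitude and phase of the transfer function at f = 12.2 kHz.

Step 1 — Angular frequency: ω = 2π·1.22e+04 = 7.665e+04 rad/s.
Step 2 — Transfer function: H(jω) = 1/(1 + jωRC).
Step 3 — Denominator: 1 + jωRC = 1 + j·7.665e+04·26.5·4.32e-08 = 1 + j0.08775.
Step 4 — H = 0.9924 - j0.08708.
Step 5 — Magnitude: |H| = 0.9962 (-0.0 dB); phase: φ = -5.0°.

|H| = 0.9962 (-0.0 dB), φ = -5.0°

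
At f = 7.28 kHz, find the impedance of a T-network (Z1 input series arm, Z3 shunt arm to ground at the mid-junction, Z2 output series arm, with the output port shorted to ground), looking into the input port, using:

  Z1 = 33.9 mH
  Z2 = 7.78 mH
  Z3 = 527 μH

Step 1 — Angular frequency: ω = 2π·f = 2π·7280 = 4.574e+04 rad/s.
Step 2 — Component impedances:
  Z1: Z = jωL = j·4.574e+04·0.0339 = 0 + j1551 Ω
  Z2: Z = jωL = j·4.574e+04·0.00778 = 0 + j355.9 Ω
  Z3: Z = jωL = j·4.574e+04·0.000527 = 0 + j24.11 Ω
Step 3 — With the output port shorted to ground, the output series arm Z2 runs from the junction to ground; the shunt arm Z3 also runs from the junction to ground. They appear in parallel: Z3 || Z2 = 0 + j22.58 Ω.
Step 4 — Series with input arm Z1: Z_in = Z1 + (Z3 || Z2) = 0 + j1573 Ω = 1573∠90.0° Ω.

Z = 0 + j1573 Ω = 1573∠90.0° Ω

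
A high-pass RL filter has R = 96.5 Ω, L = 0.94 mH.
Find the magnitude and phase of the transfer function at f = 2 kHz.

Step 1 — Angular frequency: ω = 2π·2000 = 1.257e+04 rad/s.
Step 2 — Transfer function: H(jω) = jωL/(R + jωL).
Step 3 — Numerator jωL = j·11.81; denominator R + jωL = 96.5 + j11.81.
Step 4 — H = 0.01476 + j0.1206.
Step 5 — Magnitude: |H| = 0.1215 (-18.3 dB); phase: φ = 83.0°.

|H| = 0.1215 (-18.3 dB), φ = 83.0°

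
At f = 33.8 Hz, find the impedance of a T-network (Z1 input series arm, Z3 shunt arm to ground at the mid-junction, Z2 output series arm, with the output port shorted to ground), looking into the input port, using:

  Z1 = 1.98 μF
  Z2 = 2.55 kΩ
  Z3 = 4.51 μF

Step 1 — Angular frequency: ω = 2π·f = 2π·33.8 = 212.4 rad/s.
Step 2 — Component impedances:
  Z1: Z = 1/(jωC) = -j/(ω·C) = 0 - j2378 Ω
  Z2: Z = R = 2550 Ω
  Z3: Z = 1/(jωC) = -j/(ω·C) = 0 - j1044 Ω
Step 3 — With the output port shorted to ground, the output series arm Z2 runs from the junction to ground; the shunt arm Z3 also runs from the junction to ground. They appear in parallel: Z3 || Z2 = 366.1 - j894.2 Ω.
Step 4 — Series with input arm Z1: Z_in = Z1 + (Z3 || Z2) = 366.1 - j3272 Ω = 3293∠-83.6° Ω.

Z = 366.1 - j3272 Ω = 3293∠-83.6° Ω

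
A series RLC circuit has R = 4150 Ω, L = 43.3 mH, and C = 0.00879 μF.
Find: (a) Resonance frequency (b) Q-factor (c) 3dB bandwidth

Step 1 — Resonance: ω₀ = 1/√(LC) = 1/√(0.0433·8.79e-09) = 5.126e+04 rad/s.
Step 2 — f₀ = ω₀/(2π) = 8158 Hz.
Step 3 — Series Q: Q = ω₀L/R = 5.126e+04·0.0433/4150 = 0.5348.
Step 4 — Bandwidth: Δω = ω₀/Q = 9.584e+04 rad/s; BW = Δω/(2π) = 1.525e+04 Hz.

(a) f₀ = 8158 Hz  (b) Q = 0.5348  (c) BW = 1.525e+04 Hz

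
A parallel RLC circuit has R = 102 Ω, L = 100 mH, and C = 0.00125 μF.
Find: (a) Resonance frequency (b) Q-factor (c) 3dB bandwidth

Step 1 — Resonance: ω₀ = 1/√(LC) = 1/√(0.1·1.25e-09) = 8.944e+04 rad/s.
Step 2 — f₀ = ω₀/(2π) = 1.424e+04 Hz.
Step 3 — Parallel Q: Q = R/(ω₀L) = 102/(8.944e+04·0.1) = 0.0114.
Step 4 — Bandwidth: Δω = ω₀/Q = 7.843e+06 rad/s; BW = Δω/(2π) = 1.248e+06 Hz.

(a) f₀ = 1.424e+04 Hz  (b) Q = 0.0114  (c) BW = 1.248e+06 Hz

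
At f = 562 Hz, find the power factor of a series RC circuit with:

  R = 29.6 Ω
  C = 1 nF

Step 1 — Angular frequency: ω = 2π·f = 2π·562 = 3531 rad/s.
Step 2 — Component impedances:
  R: Z = R = 29.6 Ω
  C: Z = 1/(jωC) = -j/(ω·C) = 0 - j2.832e+05 Ω
Step 3 — Series combination: Z_total = R + C = 29.6 - j2.832e+05 Ω = 2.832e+05∠-90.0° Ω.
Step 4 — Power factor: PF = cos(φ) = Re(Z)/|Z| = 29.6/2.832e+05 = 0.0001045.
Step 5 — Type: Im(Z) = -2.832e+05 ⇒ leading (phase φ = -90.0°).

PF = 0.0001045 (leading, φ = -90.0°)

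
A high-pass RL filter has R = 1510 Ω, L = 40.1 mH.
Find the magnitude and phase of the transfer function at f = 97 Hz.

Step 1 — Angular frequency: ω = 2π·97 = 609.5 rad/s.
Step 2 — Transfer function: H(jω) = jωL/(R + jωL).
Step 3 — Numerator jωL = j·24.44; denominator R + jωL = 1510 + j24.44.
Step 4 — H = 0.0002619 + j0.01618.
Step 5 — Magnitude: |H| = 0.01618 (-35.8 dB); phase: φ = 89.1°.

|H| = 0.01618 (-35.8 dB), φ = 89.1°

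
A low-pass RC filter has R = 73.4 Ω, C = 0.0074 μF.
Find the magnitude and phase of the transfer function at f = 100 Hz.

Step 1 — Angular frequency: ω = 2π·100 = 628.3 rad/s.
Step 2 — Transfer function: H(jω) = 1/(1 + jωRC).
Step 3 — Denominator: 1 + jωRC = 1 + j·628.3·73.4·7.4e-09 = 1 + j0.0003413.
Step 4 — H = 1 - j0.0003413.
Step 5 — Magnitude: |H| = 1 (-0.0 dB); phase: φ = -0.0°.

|H| = 1 (-0.0 dB), φ = -0.0°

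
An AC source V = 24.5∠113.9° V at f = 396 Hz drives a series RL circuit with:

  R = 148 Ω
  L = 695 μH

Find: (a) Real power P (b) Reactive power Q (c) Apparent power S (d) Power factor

Step 1 — Angular frequency: ω = 2π·f = 2π·396 = 2488 rad/s.
Step 2 — Component impedances:
  R: Z = R = 148 Ω
  L: Z = jωL = j·2488·0.000695 = 0 + j1.729 Ω
Step 3 — Series combination: Z_total = R + L = 148 + j1.729 Ω = 148∠0.7° Ω.
Step 4 — Source phasor: V = 24.5∠113.9° V = -9.926 + j22.4 V.
Step 5 — Current: I = V / Z = -0.06529 + j0.1521 A = 0.1655∠113.2° A.
Step 6 — Complex power: S = V·I* = 4.055 + j0.04738 VA.
Step 7 — Real power: P = Re(S) = 4.055 W.
Step 8 — Reactive power: Q = Im(S) = 0.04738 VAR.
Step 9 — Apparent power: |S| = 4.055 VA.
Step 10 — Power factor: PF = P/|S| = 0.9999 (lagging).

(a) P = 4.055 W  (b) Q = 0.04738 VAR  (c) S = 4.055 VA  (d) PF = 0.9999 (lagging)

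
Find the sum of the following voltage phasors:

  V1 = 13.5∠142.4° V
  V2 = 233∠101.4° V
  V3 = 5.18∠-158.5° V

Step 1 — Convert each phasor to rectangular form:
  V1 = 13.5·(cos(142.4°) + j·sin(142.4°)) = -10.7 + j8.237 V
  V2 = 233·(cos(101.4°) + j·sin(101.4°)) = -46.05 + j228.4 V
  V3 = 5.18·(cos(-158.5°) + j·sin(-158.5°)) = -4.82 - j1.898 V
Step 2 — Sum components: V_total = -61.57 + j234.7 V.
Step 3 — Convert to polar: |V_total| = 242.7 V, ∠V_total = 104.7°.

V_total = 242.7∠104.7° V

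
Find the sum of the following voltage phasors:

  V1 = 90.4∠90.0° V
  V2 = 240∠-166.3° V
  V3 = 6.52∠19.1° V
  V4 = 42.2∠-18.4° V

Step 1 — Convert each phasor to rectangular form:
  V1 = 90.4·(cos(90.0°) + j·sin(90.0°)) = 0 + j90.4 V
  V2 = 240·(cos(-166.3°) + j·sin(-166.3°)) = -233.2 - j56.84 V
  V3 = 6.52·(cos(19.1°) + j·sin(19.1°)) = 6.161 + j2.133 V
  V4 = 42.2·(cos(-18.4°) + j·sin(-18.4°)) = 40.04 - j13.32 V
Step 2 — Sum components: V_total = -187 + j22.37 V.
Step 3 — Convert to polar: |V_total| = 188.3 V, ∠V_total = 173.2°.

V_total = 188.3∠173.2° V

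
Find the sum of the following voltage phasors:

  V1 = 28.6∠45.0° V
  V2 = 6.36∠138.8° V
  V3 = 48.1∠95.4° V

Step 1 — Convert each phasor to rectangular form:
  V1 = 28.6·(cos(45.0°) + j·sin(45.0°)) = 20.22 + j20.22 V
  V2 = 6.36·(cos(138.8°) + j·sin(138.8°)) = -4.785 + j4.189 V
  V3 = 48.1·(cos(95.4°) + j·sin(95.4°)) = -4.527 + j47.89 V
Step 2 — Sum components: V_total = 10.91 + j72.3 V.
Step 3 — Convert to polar: |V_total| = 73.12 V, ∠V_total = 81.4°.

V_total = 73.12∠81.4° V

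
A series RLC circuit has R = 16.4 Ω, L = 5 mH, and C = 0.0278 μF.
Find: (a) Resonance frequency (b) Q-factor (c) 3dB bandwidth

Step 1 — Resonance: ω₀ = 1/√(LC) = 1/√(0.005·2.78e-08) = 8.482e+04 rad/s.
Step 2 — f₀ = ω₀/(2π) = 1.35e+04 Hz.
Step 3 — Series Q: Q = ω₀L/R = 8.482e+04·0.005/16.4 = 25.86.
Step 4 — Bandwidth: Δω = ω₀/Q = 3280 rad/s; BW = Δω/(2π) = 522 Hz.

(a) f₀ = 1.35e+04 Hz  (b) Q = 25.86  (c) BW = 522 Hz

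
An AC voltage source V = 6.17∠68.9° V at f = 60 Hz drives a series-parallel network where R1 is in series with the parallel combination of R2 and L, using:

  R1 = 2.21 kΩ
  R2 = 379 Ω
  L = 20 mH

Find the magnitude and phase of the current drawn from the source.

Step 1 — Angular frequency: ω = 2π·f = 2π·60 = 377 rad/s.
Step 2 — Component impedances:
  R1: Z = R = 2210 Ω
  R2: Z = R = 379 Ω
  L: Z = jωL = j·377·0.02 = 0 + j7.54 Ω
Step 3 — Parallel branch: R2 || L = 1/(1/R2 + 1/L) = 0.1499 + j7.537 Ω.
Step 4 — Series with R1: Z_total = R1 + (R2 || L) = 2210 + j7.537 Ω = 2210∠0.2° Ω.
Step 5 — Source phasor: V = 6.17∠68.9° V = 2.221 + j5.756 V.
Step 6 — Ohm's law: I = V / Z_total = (2.221 + j5.756) / (2210 + j7.537) = 0.001014 + j0.002601 A.
Step 7 — Convert to polar: |I| = 0.002792 A, ∠I = 68.7°.

I = 0.002792∠68.7° A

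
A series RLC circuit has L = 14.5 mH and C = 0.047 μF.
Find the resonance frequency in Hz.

Step 1 — Resonance condition Im(Z)=0 gives ω₀ = 1/√(LC).
Step 2 — ω₀ = 1/√(0.0145·4.7e-08) = 3.831e+04 rad/s.
Step 3 — f₀ = ω₀/(2π) = 6097 Hz.

f₀ = 6097 Hz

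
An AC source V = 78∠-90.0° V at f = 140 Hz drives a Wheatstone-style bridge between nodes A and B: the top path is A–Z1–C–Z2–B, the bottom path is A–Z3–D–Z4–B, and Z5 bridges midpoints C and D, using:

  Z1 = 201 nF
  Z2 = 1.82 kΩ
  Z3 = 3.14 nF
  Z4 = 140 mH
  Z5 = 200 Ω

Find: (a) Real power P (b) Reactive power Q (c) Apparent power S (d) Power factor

Step 1 — Angular frequency: ω = 2π·f = 2π·140 = 879.6 rad/s.
Step 2 — Component impedances:
  Z1: Z = 1/(jωC) = -j/(ω·C) = 0 - j5656 Ω
  Z2: Z = R = 1820 Ω
  Z3: Z = 1/(jωC) = -j/(ω·C) = 0 - j3.62e+05 Ω
  Z4: Z = jωL = j·879.6·0.14 = 0 + j123.2 Ω
  Z5: Z = R = 200 Ω
Step 3 — Bridge requires nodal analysis (the Z5 bridge couples midpoints C and D, so the two paths cannot be reduced to a simple series/parallel combination). Setting node B to ground and injecting 1 A at node A, the 3-node admittance system at A, C, D solves to V_A = Z_AB = 180.8 - j5469 Ω = 5472∠-88.1° Ω.
Step 4 — Source phasor: V = 78∠-90.0° V = 0 - j78 V.
Step 5 — Current: I = V / Z = 0.01425 - j0.0004709 A = 0.01425∠-1.9° A.
Step 6 — Complex power: S = V·I* = 0.03673 - j1.111 VA.
Step 7 — Real power: P = Re(S) = 0.03673 W.
Step 8 — Reactive power: Q = Im(S) = -1.111 VAR.
Step 9 — Apparent power: |S| = 1.112 VA.
Step 10 — Power factor: PF = P/|S| = 0.03304 (leading).

(a) P = 0.03673 W  (b) Q = -1.111 VAR  (c) S = 1.112 VA  (d) PF = 0.03304 (leading)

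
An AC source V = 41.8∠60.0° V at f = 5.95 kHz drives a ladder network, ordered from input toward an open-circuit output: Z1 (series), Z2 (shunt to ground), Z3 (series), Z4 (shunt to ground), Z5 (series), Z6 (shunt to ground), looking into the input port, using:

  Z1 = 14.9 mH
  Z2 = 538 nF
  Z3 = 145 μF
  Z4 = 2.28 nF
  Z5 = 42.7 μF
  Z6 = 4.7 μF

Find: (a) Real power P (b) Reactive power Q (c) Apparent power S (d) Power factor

Step 1 — Angular frequency: ω = 2π·f = 2π·5950 = 3.738e+04 rad/s.
Step 2 — Component impedances:
  Z1: Z = jωL = j·3.738e+04·0.0149 = 0 + j557 Ω
  Z2: Z = 1/(jωC) = -j/(ω·C) = 0 - j49.72 Ω
  Z3: Z = 1/(jωC) = -j/(ω·C) = 0 - j0.1845 Ω
  Z4: Z = 1/(jωC) = -j/(ω·C) = 0 - j1.173e+04 Ω
  Z5: Z = 1/(jωC) = -j/(ω·C) = 0 - j0.6264 Ω
  Z6: Z = 1/(jωC) = -j/(ω·C) = 0 - j5.691 Ω
Step 3 — Ladder network (open output): work backward from the far end, alternating series and parallel combinations. Z_in = 0 + j551.3 Ω = 551.3∠90.0° Ω.
Step 4 — Source phasor: V = 41.8∠60.0° V = 20.9 + j36.2 V.
Step 5 — Current: I = V / Z = 0.06566 - j0.03791 A = 0.07582∠-30.0° A.
Step 6 — Complex power: S = V·I* = 0 + j3.169 VA.
Step 7 — Real power: P = Re(S) = 0 W.
Step 8 — Reactive power: Q = Im(S) = 3.169 VAR.
Step 9 — Apparent power: |S| = 3.169 VA.
Step 10 — Power factor: PF = P/|S| = 0 (lagging).

(a) P = 0 W  (b) Q = 3.169 VAR  (c) S = 3.169 VA  (d) PF = 0 (lagging)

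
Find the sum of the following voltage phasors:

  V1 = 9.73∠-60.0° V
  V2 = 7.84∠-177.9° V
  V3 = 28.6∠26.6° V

Step 1 — Convert each phasor to rectangular form:
  V1 = 9.73·(cos(-60.0°) + j·sin(-60.0°)) = 4.865 - j8.426 V
  V2 = 7.84·(cos(-177.9°) + j·sin(-177.9°)) = -7.835 - j0.2873 V
  V3 = 28.6·(cos(26.6°) + j·sin(26.6°)) = 25.57 + j12.81 V
Step 2 — Sum components: V_total = 22.6 + j4.092 V.
Step 3 — Convert to polar: |V_total| = 22.97 V, ∠V_total = 10.3°.

V_total = 22.97∠10.3° V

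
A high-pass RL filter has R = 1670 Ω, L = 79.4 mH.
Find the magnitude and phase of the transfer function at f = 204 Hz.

Step 1 — Angular frequency: ω = 2π·204 = 1282 rad/s.
Step 2 — Transfer function: H(jω) = jωL/(R + jωL).
Step 3 — Numerator jωL = j·101.8; denominator R + jωL = 1670 + j101.8.
Step 4 — H = 0.0037 + j0.06072.
Step 5 — Magnitude: |H| = 0.06083 (-24.3 dB); phase: φ = 86.5°.

|H| = 0.06083 (-24.3 dB), φ = 86.5°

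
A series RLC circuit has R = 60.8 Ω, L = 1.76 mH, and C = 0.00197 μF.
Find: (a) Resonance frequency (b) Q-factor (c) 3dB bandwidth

Step 1 — Resonance: ω₀ = 1/√(LC) = 1/√(0.00176·1.97e-09) = 5.37e+05 rad/s.
Step 2 — f₀ = ω₀/(2π) = 8.547e+04 Hz.
Step 3 — Series Q: Q = ω₀L/R = 5.37e+05·0.00176/60.8 = 15.55.
Step 4 — Bandwidth: Δω = ω₀/Q = 3.455e+04 rad/s; BW = Δω/(2π) = 5498 Hz.

(a) f₀ = 8.547e+04 Hz  (b) Q = 15.55  (c) BW = 5498 Hz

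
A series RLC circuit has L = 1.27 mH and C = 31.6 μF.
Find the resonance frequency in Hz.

Step 1 — Resonance condition Im(Z)=0 gives ω₀ = 1/√(LC).
Step 2 — ω₀ = 1/√(0.00127·3.16e-05) = 4992 rad/s.
Step 3 — f₀ = ω₀/(2π) = 794.5 Hz.

f₀ = 794.5 Hz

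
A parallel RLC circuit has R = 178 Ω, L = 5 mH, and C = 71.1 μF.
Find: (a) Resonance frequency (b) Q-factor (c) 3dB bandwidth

Step 1 — Resonance: ω₀ = 1/√(LC) = 1/√(0.005·7.11e-05) = 1677 rad/s.
Step 2 — f₀ = ω₀/(2π) = 266.9 Hz.
Step 3 — Parallel Q: Q = R/(ω₀L) = 178/(1677·0.005) = 21.23.
Step 4 — Bandwidth: Δω = ω₀/Q = 79.02 rad/s; BW = Δω/(2π) = 12.58 Hz.

(a) f₀ = 266.9 Hz  (b) Q = 21.23  (c) BW = 12.58 Hz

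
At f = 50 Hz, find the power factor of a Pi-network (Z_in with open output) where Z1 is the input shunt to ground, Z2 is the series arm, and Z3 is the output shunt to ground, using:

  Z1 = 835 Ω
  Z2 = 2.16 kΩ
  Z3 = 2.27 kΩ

Step 1 — Angular frequency: ω = 2π·f = 2π·50 = 314.2 rad/s.
Step 2 — Component impedances:
  Z1: Z = R = 835 Ω
  Z2: Z = R = 2160 Ω
  Z3: Z = R = 2270 Ω
Step 3 — With open output, the series arm Z2 and the output shunt Z3 appear in series to ground: Z2 + Z3 = 4430 Ω.
Step 4 — Parallel with input shunt Z1: Z_in = Z1 || (Z2 + Z3) = 702.6 Ω = 702.6∠0.0° Ω.
Step 5 — Power factor: PF = cos(φ) = Re(Z)/|Z| = 702.6/702.6 = 1.
Step 6 — Type: Im(Z) = 0 ⇒ unity (phase φ = 0.0°).

PF = 1 (unity, φ = 0.0°)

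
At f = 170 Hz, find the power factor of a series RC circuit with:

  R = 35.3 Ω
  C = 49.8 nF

Step 1 — Angular frequency: ω = 2π·f = 2π·170 = 1068 rad/s.
Step 2 — Component impedances:
  R: Z = R = 35.3 Ω
  C: Z = 1/(jωC) = -j/(ω·C) = 0 - j1.88e+04 Ω
Step 3 — Series combination: Z_total = R + C = 35.3 - j1.88e+04 Ω = 1.88e+04∠-89.9° Ω.
Step 4 — Power factor: PF = cos(φ) = Re(Z)/|Z| = 35.3/1.88e+04 = 0.001878.
Step 5 — Type: Im(Z) = -1.88e+04 ⇒ leading (phase φ = -89.9°).

PF = 0.001878 (leading, φ = -89.9°)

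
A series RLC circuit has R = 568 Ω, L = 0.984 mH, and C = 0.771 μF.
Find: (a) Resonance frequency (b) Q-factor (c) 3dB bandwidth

Step 1 — Resonance condition Im(Z)=0 gives ω₀ = 1/√(LC).
Step 2 — ω₀ = 1/√(0.000984·7.71e-07) = 3.631e+04 rad/s.
Step 3 — f₀ = ω₀/(2π) = 5778 Hz.
Step 4 — Series Q: Q = ω₀L/R = 3.631e+04·0.000984/568 = 0.0629.
Step 5 — 3dB bandwidth: Δω = ω₀/Q = 5.772e+05 rad/s; BW = Δω/(2π) = 9.187e+04 Hz.

(a) f₀ = 5778 Hz  (b) Q = 0.0629  (c) BW = 9.187e+04 Hz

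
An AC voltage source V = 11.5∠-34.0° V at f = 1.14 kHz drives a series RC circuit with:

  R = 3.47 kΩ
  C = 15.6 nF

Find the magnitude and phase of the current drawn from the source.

Step 1 — Angular frequency: ω = 2π·f = 2π·1140 = 7163 rad/s.
Step 2 — Component impedances:
  R: Z = R = 3470 Ω
  C: Z = 1/(jωC) = -j/(ω·C) = 0 - j8949 Ω
Step 3 — Series combination: Z_total = R + C = 3470 - j8949 Ω = 9599∠-68.8° Ω.
Step 4 — Source phasor: V = 11.5∠-34.0° V = 9.534 - j6.431 V.
Step 5 — Ohm's law: I = V / Z_total = (9.534 - j6.431) / (3470 - j8949) = 0.0009837 + j0.0006839 A.
Step 6 — Convert to polar: |I| = 0.001198 A, ∠I = 34.8°.

I = 0.001198∠34.8° A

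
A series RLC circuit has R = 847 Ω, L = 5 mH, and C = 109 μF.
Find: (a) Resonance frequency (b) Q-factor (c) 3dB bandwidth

Step 1 — Resonance: ω₀ = 1/√(LC) = 1/√(0.005·0.000109) = 1355 rad/s.
Step 2 — f₀ = ω₀/(2π) = 215.6 Hz.
Step 3 — Series Q: Q = ω₀L/R = 1355·0.005/847 = 0.007996.
Step 4 — Bandwidth: Δω = ω₀/Q = 1.694e+05 rad/s; BW = Δω/(2π) = 2.696e+04 Hz.

(a) f₀ = 215.6 Hz  (b) Q = 0.007996  (c) BW = 2.696e+04 Hz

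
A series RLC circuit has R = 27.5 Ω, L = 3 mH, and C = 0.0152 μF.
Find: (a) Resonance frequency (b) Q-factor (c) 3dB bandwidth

Step 1 — Resonance: ω₀ = 1/√(LC) = 1/√(0.003·1.52e-08) = 1.481e+05 rad/s.
Step 2 — f₀ = ω₀/(2π) = 2.357e+04 Hz.
Step 3 — Series Q: Q = ω₀L/R = 1.481e+05·0.003/27.5 = 16.15.
Step 4 — Bandwidth: Δω = ω₀/Q = 9167 rad/s; BW = Δω/(2π) = 1459 Hz.

(a) f₀ = 2.357e+04 Hz  (b) Q = 16.15  (c) BW = 1459 Hz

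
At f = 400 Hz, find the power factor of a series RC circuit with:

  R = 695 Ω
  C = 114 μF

Step 1 — Angular frequency: ω = 2π·f = 2π·400 = 2513 rad/s.
Step 2 — Component impedances:
  R: Z = R = 695 Ω
  C: Z = 1/(jωC) = -j/(ω·C) = 0 - j3.49 Ω
Step 3 — Series combination: Z_total = R + C = 695 - j3.49 Ω = 695∠-0.3° Ω.
Step 4 — Power factor: PF = cos(φ) = Re(Z)/|Z| = 695/695 = 1.
Step 5 — Type: Im(Z) = -3.49 ⇒ leading (phase φ = -0.3°).

PF = 1 (leading, φ = -0.3°)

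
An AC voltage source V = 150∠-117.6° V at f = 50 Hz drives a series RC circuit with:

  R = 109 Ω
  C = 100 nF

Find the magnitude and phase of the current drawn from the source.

Step 1 — Angular frequency: ω = 2π·f = 2π·50 = 314.2 rad/s.
Step 2 — Component impedances:
  R: Z = R = 109 Ω
  C: Z = 1/(jωC) = -j/(ω·C) = 0 - j3.183e+04 Ω
Step 3 — Series combination: Z_total = R + C = 109 - j3.183e+04 Ω = 3.183e+04∠-89.8° Ω.
Step 4 — Source phasor: V = 150∠-117.6° V = -69.49 - j132.9 V.
Step 5 — Ohm's law: I = V / Z_total = (-69.49 - j132.9) / (109 - j3.183e+04) = 0.004169 - j0.002198 A.
Step 6 — Convert to polar: |I| = 0.004712 A, ∠I = -27.8°.

I = 0.004712∠-27.8° A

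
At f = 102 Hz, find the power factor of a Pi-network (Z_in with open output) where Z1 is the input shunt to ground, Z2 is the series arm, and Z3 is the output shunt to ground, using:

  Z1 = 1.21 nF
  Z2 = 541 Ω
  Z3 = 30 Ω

Step 1 — Angular frequency: ω = 2π·f = 2π·102 = 640.9 rad/s.
Step 2 — Component impedances:
  Z1: Z = 1/(jωC) = -j/(ω·C) = 0 - j1.29e+06 Ω
  Z2: Z = R = 541 Ω
  Z3: Z = R = 30 Ω
Step 3 — With open output, the series arm Z2 and the output shunt Z3 appear in series to ground: Z2 + Z3 = 571 Ω.
Step 4 — Parallel with input shunt Z1: Z_in = Z1 || (Z2 + Z3) = 571 - j0.2528 Ω = 571∠-0.0° Ω.
Step 5 — Power factor: PF = cos(φ) = Re(Z)/|Z| = 571/571 = 1.
Step 6 — Type: Im(Z) = -0.2528 ⇒ leading (phase φ = -0.0°).

PF = 1 (leading, φ = -0.0°)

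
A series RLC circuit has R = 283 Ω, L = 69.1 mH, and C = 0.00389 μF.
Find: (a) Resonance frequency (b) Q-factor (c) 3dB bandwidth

Step 1 — Resonance condition Im(Z)=0 gives ω₀ = 1/√(LC).
Step 2 — ω₀ = 1/√(0.0691·3.89e-09) = 6.099e+04 rad/s.
Step 3 — f₀ = ω₀/(2π) = 9707 Hz.
Step 4 — Series Q: Q = ω₀L/R = 6.099e+04·0.0691/283 = 14.89.
Step 5 — 3dB bandwidth: Δω = ω₀/Q = 4096 rad/s; BW = Δω/(2π) = 651.8 Hz.

(a) f₀ = 9707 Hz  (b) Q = 14.89  (c) BW = 651.8 Hz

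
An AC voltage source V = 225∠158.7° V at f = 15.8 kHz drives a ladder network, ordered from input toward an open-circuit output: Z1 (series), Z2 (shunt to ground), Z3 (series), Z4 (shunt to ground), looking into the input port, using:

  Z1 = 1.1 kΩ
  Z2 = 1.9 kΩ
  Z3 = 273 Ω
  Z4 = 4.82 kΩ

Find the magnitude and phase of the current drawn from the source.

Step 1 — Angular frequency: ω = 2π·f = 2π·1.58e+04 = 9.927e+04 rad/s.
Step 2 — Component impedances:
  Z1: Z = R = 1100 Ω
  Z2: Z = R = 1900 Ω
  Z3: Z = R = 273 Ω
  Z4: Z = R = 4820 Ω
Step 3 — Ladder network (open output): work backward from the far end, alternating series and parallel combinations. Z_in = 2484 Ω = 2484∠0.0° Ω.
Step 4 — Source phasor: V = 225∠158.7° V = -209.6 + j81.73 V.
Step 5 — Ohm's law: I = V / Z_total = (-209.6 + j81.73) / (2484) = -0.0844 + j0.03291 A.
Step 6 — Convert to polar: |I| = 0.09059 A, ∠I = 158.7°.

I = 0.09059∠158.7° A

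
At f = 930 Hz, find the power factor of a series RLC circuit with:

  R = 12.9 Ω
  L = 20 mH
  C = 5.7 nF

Step 1 — Angular frequency: ω = 2π·f = 2π·930 = 5843 rad/s.
Step 2 — Component impedances:
  R: Z = R = 12.9 Ω
  L: Z = jωL = j·5843·0.02 = 0 + j116.9 Ω
  C: Z = 1/(jωC) = -j/(ω·C) = 0 - j3.002e+04 Ω
Step 3 — Series combination: Z_total = R + L + C = 12.9 - j2.991e+04 Ω = 2.991e+04∠-90.0° Ω.
Step 4 — Power factor: PF = cos(φ) = Re(Z)/|Z| = 12.9/2.991e+04 = 0.0004313.
Step 5 — Type: Im(Z) = -2.991e+04 ⇒ leading (phase φ = -90.0°).

PF = 0.0004313 (leading, φ = -90.0°)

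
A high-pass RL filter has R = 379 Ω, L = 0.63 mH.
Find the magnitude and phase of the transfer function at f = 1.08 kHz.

Step 1 — Angular frequency: ω = 2π·1080 = 6786 rad/s.
Step 2 — Transfer function: H(jω) = jωL/(R + jωL).
Step 3 — Numerator jωL = j·4.275; denominator R + jωL = 379 + j4.275.
Step 4 — H = 0.0001272 + j0.01128.
Step 5 — Magnitude: |H| = 0.01128 (-39.0 dB); phase: φ = 89.4°.

|H| = 0.01128 (-39.0 dB), φ = 89.4°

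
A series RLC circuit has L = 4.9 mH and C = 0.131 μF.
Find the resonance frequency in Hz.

Step 1 — Resonance condition Im(Z)=0 gives ω₀ = 1/√(LC).
Step 2 — ω₀ = 1/√(0.0049·1.31e-07) = 3.947e+04 rad/s.
Step 3 — f₀ = ω₀/(2π) = 6282 Hz.

f₀ = 6282 Hz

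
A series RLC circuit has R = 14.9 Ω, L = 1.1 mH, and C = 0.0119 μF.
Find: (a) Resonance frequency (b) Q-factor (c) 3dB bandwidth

Step 1 — Resonance condition Im(Z)=0 gives ω₀ = 1/√(LC).
Step 2 — ω₀ = 1/√(0.0011·1.19e-08) = 2.764e+05 rad/s.
Step 3 — f₀ = ω₀/(2π) = 4.399e+04 Hz.
Step 4 — Series Q: Q = ω₀L/R = 2.764e+05·0.0011/14.9 = 20.4.
Step 5 — 3dB bandwidth: Δω = ω₀/Q = 1.355e+04 rad/s; BW = Δω/(2π) = 2156 Hz.

(a) f₀ = 4.399e+04 Hz  (b) Q = 20.4  (c) BW = 2156 Hz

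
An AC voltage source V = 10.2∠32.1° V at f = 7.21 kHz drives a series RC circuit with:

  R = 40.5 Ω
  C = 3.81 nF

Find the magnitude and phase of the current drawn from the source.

Step 1 — Angular frequency: ω = 2π·f = 2π·7210 = 4.53e+04 rad/s.
Step 2 — Component impedances:
  R: Z = R = 40.5 Ω
  C: Z = 1/(jωC) = -j/(ω·C) = 0 - j5794 Ω
Step 3 — Series combination: Z_total = R + C = 40.5 - j5794 Ω = 5794∠-89.6° Ω.
Step 4 — Source phasor: V = 10.2∠32.1° V = 8.641 + j5.42 V.
Step 5 — Ohm's law: I = V / Z_total = (8.641 + j5.42) / (40.5 - j5794) = -0.0009251 + j0.001498 A.
Step 6 — Convert to polar: |I| = 0.00176 A, ∠I = 121.7°.

I = 0.00176∠121.7° A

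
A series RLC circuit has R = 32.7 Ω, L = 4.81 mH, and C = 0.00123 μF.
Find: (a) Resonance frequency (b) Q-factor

Step 1 — Resonance condition Im(Z)=0 gives ω₀ = 1/√(LC).
Step 2 — ω₀ = 1/√(0.00481·1.23e-09) = 4.111e+05 rad/s.
Step 3 — f₀ = ω₀/(2π) = 6.543e+04 Hz.
Step 4 — Series Q: Q = ω₀L/R = 4.111e+05·0.00481/32.7 = 60.47.

(a) f₀ = 6.543e+04 Hz  (b) Q = 60.47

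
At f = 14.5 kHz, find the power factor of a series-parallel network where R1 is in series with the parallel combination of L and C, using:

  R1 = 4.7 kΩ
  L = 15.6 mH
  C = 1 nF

Step 1 — Angular frequency: ω = 2π·f = 2π·1.45e+04 = 9.111e+04 rad/s.
Step 2 — Component impedances:
  R1: Z = R = 4700 Ω
  L: Z = jωL = j·9.111e+04·0.0156 = 0 + j1421 Ω
  C: Z = 1/(jωC) = -j/(ω·C) = 0 - j1.098e+04 Ω
Step 3 — Parallel branch: L || C = 1/(1/L + 1/C) = 0 + j1633 Ω.
Step 4 — Series with R1: Z_total = R1 + (L || C) = 4700 + j1633 Ω = 4975∠19.2° Ω.
Step 5 — Power factor: PF = cos(φ) = Re(Z)/|Z| = 4700/4975.5 = 0.9446.
Step 6 — Type: Im(Z) = 1633 ⇒ lagging (phase φ = 19.2°).

PF = 0.9446 (lagging, φ = 19.2°)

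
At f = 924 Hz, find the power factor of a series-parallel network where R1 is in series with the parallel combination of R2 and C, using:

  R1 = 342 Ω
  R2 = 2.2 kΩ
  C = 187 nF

Step 1 — Angular frequency: ω = 2π·f = 2π·924 = 5806 rad/s.
Step 2 — Component impedances:
  R1: Z = R = 342 Ω
  R2: Z = R = 2200 Ω
  C: Z = 1/(jωC) = -j/(ω·C) = 0 - j921.1 Ω
Step 3 — Parallel branch: R2 || C = 1/(1/R2 + 1/C) = 328.1 - j783.7 Ω.
Step 4 — Series with R1: Z_total = R1 + (R2 || C) = 670.1 - j783.7 Ω = 1031∠-49.5° Ω.
Step 5 — Power factor: PF = cos(φ) = Re(Z)/|Z| = 670.13/1031.2 = 0.6499.
Step 6 — Type: Im(Z) = -783.7 ⇒ leading (phase φ = -49.5°).

PF = 0.6499 (leading, φ = -49.5°)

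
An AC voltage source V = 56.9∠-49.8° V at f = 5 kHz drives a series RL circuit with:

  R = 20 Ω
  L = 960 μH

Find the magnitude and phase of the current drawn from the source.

Step 1 — Angular frequency: ω = 2π·f = 2π·5000 = 3.142e+04 rad/s.
Step 2 — Component impedances:
  R: Z = R = 20 Ω
  L: Z = jωL = j·3.142e+04·0.00096 = 0 + j30.16 Ω
Step 3 — Series combination: Z_total = R + L = 20 + j30.16 Ω = 36.19∠56.4° Ω.
Step 4 — Source phasor: V = 56.9∠-49.8° V = 36.73 - j43.46 V.
Step 5 — Ohm's law: I = V / Z_total = (36.73 - j43.46) / (20 + j30.16) = -0.44 - j1.51 A.
Step 6 — Convert to polar: |I| = 1.572 A, ∠I = -106.2°.

I = 1.572∠-106.2° A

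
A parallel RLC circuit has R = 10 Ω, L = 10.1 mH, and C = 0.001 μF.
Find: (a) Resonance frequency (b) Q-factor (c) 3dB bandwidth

Step 1 — Resonance: ω₀ = 1/√(LC) = 1/√(0.0101·1e-09) = 3.147e+05 rad/s.
Step 2 — f₀ = ω₀/(2π) = 5.008e+04 Hz.
Step 3 — Parallel Q: Q = R/(ω₀L) = 10/(3.147e+05·0.0101) = 0.003147.
Step 4 — Bandwidth: Δω = ω₀/Q = 1e+08 rad/s; BW = Δω/(2π) = 1.592e+07 Hz.

(a) f₀ = 5.008e+04 Hz  (b) Q = 0.003147  (c) BW = 1.592e+07 Hz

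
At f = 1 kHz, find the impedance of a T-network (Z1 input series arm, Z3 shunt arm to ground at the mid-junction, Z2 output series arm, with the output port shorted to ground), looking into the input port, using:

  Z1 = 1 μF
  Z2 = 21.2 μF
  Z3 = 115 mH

Step 1 — Angular frequency: ω = 2π·f = 2π·1000 = 6283 rad/s.
Step 2 — Component impedances:
  Z1: Z = 1/(jωC) = -j/(ω·C) = 0 - j159.2 Ω
  Z2: Z = 1/(jωC) = -j/(ω·C) = 0 - j7.507 Ω
  Z3: Z = jωL = j·6283·0.115 = 0 + j722.6 Ω
Step 3 — With the output port shorted to ground, the output series arm Z2 runs from the junction to ground; the shunt arm Z3 also runs from the junction to ground. They appear in parallel: Z3 || Z2 = 0 - j7.586 Ω.
Step 4 — Series with input arm Z1: Z_in = Z1 + (Z3 || Z2) = 0 - j166.7 Ω = 166.7∠-90.0° Ω.

Z = 0 - j166.7 Ω = 166.7∠-90.0° Ω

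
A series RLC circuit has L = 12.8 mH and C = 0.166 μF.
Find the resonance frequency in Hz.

Step 1 — Resonance condition Im(Z)=0 gives ω₀ = 1/√(LC).
Step 2 — ω₀ = 1/√(0.0128·1.66e-07) = 2.169e+04 rad/s.
Step 3 — f₀ = ω₀/(2π) = 3453 Hz.

f₀ = 3453 Hz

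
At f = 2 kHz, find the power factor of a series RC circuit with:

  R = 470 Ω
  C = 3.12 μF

Step 1 — Angular frequency: ω = 2π·f = 2π·2000 = 1.257e+04 rad/s.
Step 2 — Component impedances:
  R: Z = R = 470 Ω
  C: Z = 1/(jωC) = -j/(ω·C) = 0 - j25.51 Ω
Step 3 — Series combination: Z_total = R + C = 470 - j25.51 Ω = 470.7∠-3.1° Ω.
Step 4 — Power factor: PF = cos(φ) = Re(Z)/|Z| = 470/470.7 = 0.9985.
Step 5 — Type: Im(Z) = -25.51 ⇒ leading (phase φ = -3.1°).

PF = 0.9985 (leading, φ = -3.1°)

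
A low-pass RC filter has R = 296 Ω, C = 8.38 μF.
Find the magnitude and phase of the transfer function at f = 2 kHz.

Step 1 — Angular frequency: ω = 2π·2000 = 1.257e+04 rad/s.
Step 2 — Transfer function: H(jω) = 1/(1 + jωRC).
Step 3 — Denominator: 1 + jωRC = 1 + j·1.257e+04·296·8.38e-06 = 1 + j31.17.
Step 4 — H = 0.001028 - j0.03205.
Step 5 — Magnitude: |H| = 0.03206 (-29.9 dB); phase: φ = -88.2°.

|H| = 0.03206 (-29.9 dB), φ = -88.2°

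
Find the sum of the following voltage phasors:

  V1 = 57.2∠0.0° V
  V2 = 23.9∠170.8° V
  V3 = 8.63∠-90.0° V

Step 1 — Convert each phasor to rectangular form:
  V1 = 57.2·(cos(0.0°) + j·sin(0.0°)) = 57.2 V
  V2 = 23.9·(cos(170.8°) + j·sin(170.8°)) = -23.59 + j3.821 V
  V3 = 8.63·(cos(-90.0°) + j·sin(-90.0°)) = 0 - j8.63 V
Step 2 — Sum components: V_total = 33.61 - j4.809 V.
Step 3 — Convert to polar: |V_total| = 33.95 V, ∠V_total = -8.1°.

V_total = 33.95∠-8.1° V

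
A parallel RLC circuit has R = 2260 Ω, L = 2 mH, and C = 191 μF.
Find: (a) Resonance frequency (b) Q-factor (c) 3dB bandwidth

Step 1 — Resonance: ω₀ = 1/√(LC) = 1/√(0.002·0.000191) = 1618 rad/s.
Step 2 — f₀ = ω₀/(2π) = 257.5 Hz.
Step 3 — Parallel Q: Q = R/(ω₀L) = 2260/(1618·0.002) = 698.4.
Step 4 — Bandwidth: Δω = ω₀/Q = 2.317 rad/s; BW = Δω/(2π) = 0.3687 Hz.

(a) f₀ = 257.5 Hz  (b) Q = 698.4  (c) BW = 0.3687 Hz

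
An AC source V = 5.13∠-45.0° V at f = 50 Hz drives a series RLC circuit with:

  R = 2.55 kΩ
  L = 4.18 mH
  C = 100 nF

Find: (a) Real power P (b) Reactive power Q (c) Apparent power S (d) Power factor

Step 1 — Angular frequency: ω = 2π·f = 2π·50 = 314.2 rad/s.
Step 2 — Component impedances:
  R: Z = R = 2550 Ω
  L: Z = jωL = j·314.2·0.00418 = 0 + j1.313 Ω
  C: Z = 1/(jωC) = -j/(ω·C) = 0 - j3.183e+04 Ω
Step 3 — Series combination: Z_total = R + L + C = 2550 - j3.183e+04 Ω = 3.193e+04∠-85.4° Ω.
Step 4 — Source phasor: V = 5.13∠-45.0° V = 3.627 - j3.627 V.
Step 5 — Current: I = V / Z = 0.0001223 + j0.0001042 A = 0.0001607∠40.4° A.
Step 6 — Complex power: S = V·I* = 6.582e-05 - j0.0008215 VA.
Step 7 — Real power: P = Re(S) = 6.582e-05 W.
Step 8 — Reactive power: Q = Im(S) = -0.0008215 VAR.
Step 9 — Apparent power: |S| = 0.0008242 VA.
Step 10 — Power factor: PF = P/|S| = 0.07986 (leading).

(a) P = 6.582e-05 W  (b) Q = -0.0008215 VAR  (c) S = 0.0008242 VA  (d) PF = 0.07986 (leading)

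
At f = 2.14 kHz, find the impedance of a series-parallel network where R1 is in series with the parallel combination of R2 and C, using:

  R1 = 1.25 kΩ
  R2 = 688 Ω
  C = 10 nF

Step 1 — Angular frequency: ω = 2π·f = 2π·2140 = 1.345e+04 rad/s.
Step 2 — Component impedances:
  R1: Z = R = 1250 Ω
  R2: Z = R = 688 Ω
  C: Z = 1/(jωC) = -j/(ω·C) = 0 - j7437 Ω
Step 3 — Parallel branch: R2 || C = 1/(1/R2 + 1/C) = 682.2 - j63.11 Ω.
Step 4 — Series with R1: Z_total = R1 + (R2 || C) = 1932 - j63.11 Ω = 1933∠-1.9° Ω.

Z = 1932 - j63.11 Ω = 1933∠-1.9° Ω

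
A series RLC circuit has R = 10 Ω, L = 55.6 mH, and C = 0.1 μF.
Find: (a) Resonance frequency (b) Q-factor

Step 1 — Resonance condition Im(Z)=0 gives ω₀ = 1/√(LC).
Step 2 — ω₀ = 1/√(0.0556·1e-07) = 1.341e+04 rad/s.
Step 3 — f₀ = ω₀/(2π) = 2134 Hz.
Step 4 — Series Q: Q = ω₀L/R = 1.341e+04·0.0556/10 = 74.57.

(a) f₀ = 2134 Hz  (b) Q = 74.57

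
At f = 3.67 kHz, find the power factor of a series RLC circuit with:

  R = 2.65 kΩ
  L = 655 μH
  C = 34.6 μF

Step 1 — Angular frequency: ω = 2π·f = 2π·3670 = 2.306e+04 rad/s.
Step 2 — Component impedances:
  R: Z = R = 2650 Ω
  L: Z = jωL = j·2.306e+04·0.000655 = 0 + j15.1 Ω
  C: Z = 1/(jωC) = -j/(ω·C) = 0 - j1.253 Ω
Step 3 — Series combination: Z_total = R + L + C = 2650 + j13.85 Ω = 2650∠0.3° Ω.
Step 4 — Power factor: PF = cos(φ) = Re(Z)/|Z| = 2650/2650 = 1.
Step 5 — Type: Im(Z) = 13.85 ⇒ lagging (phase φ = 0.3°).

PF = 1 (lagging, φ = 0.3°)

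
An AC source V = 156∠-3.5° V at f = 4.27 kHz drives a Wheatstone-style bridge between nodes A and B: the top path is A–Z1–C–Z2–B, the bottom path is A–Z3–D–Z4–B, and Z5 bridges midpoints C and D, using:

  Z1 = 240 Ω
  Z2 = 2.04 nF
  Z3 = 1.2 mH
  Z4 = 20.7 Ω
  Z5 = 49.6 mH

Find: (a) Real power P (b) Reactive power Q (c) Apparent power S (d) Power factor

Step 1 — Angular frequency: ω = 2π·f = 2π·4270 = 2.683e+04 rad/s.
Step 2 — Component impedances:
  Z1: Z = R = 240 Ω
  Z2: Z = 1/(jωC) = -j/(ω·C) = 0 - j1.827e+04 Ω
  Z3: Z = jωL = j·2.683e+04·0.0012 = 0 + j32.2 Ω
  Z4: Z = R = 20.7 Ω
  Z5: Z = jωL = j·2.683e+04·0.0496 = 0 + j1331 Ω
Step 3 — Bridge requires nodal analysis (the Z5 bridge couples midpoints C and D, so the two paths cannot be reduced to a simple series/parallel combination). Setting node B to ground and injecting 1 A at node A, the 3-node admittance system at A, C, D solves to V_A = Z_AB = 20.88 + j31.49 Ω = 37.79∠56.5° Ω.
Step 4 — Source phasor: V = 156∠-3.5° V = 155.7 - j9.524 V.
Step 5 — Current: I = V / Z = 2.067 - j3.574 A = 4.128∠-60.0° A.
Step 6 — Complex power: S = V·I* = 355.9 + j536.7 VA.
Step 7 — Real power: P = Re(S) = 355.9 W.
Step 8 — Reactive power: Q = Im(S) = 536.7 VAR.
Step 9 — Apparent power: |S| = 644 VA.
Step 10 — Power factor: PF = P/|S| = 0.5526 (lagging).

(a) P = 355.9 W  (b) Q = 536.7 VAR  (c) S = 644 VA  (d) PF = 0.5526 (lagging)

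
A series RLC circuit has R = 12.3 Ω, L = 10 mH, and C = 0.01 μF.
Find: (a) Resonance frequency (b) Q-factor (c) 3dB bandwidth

Step 1 — Resonance: ω₀ = 1/√(LC) = 1/√(0.01·1e-08) = 1e+05 rad/s.
Step 2 — f₀ = ω₀/(2π) = 1.592e+04 Hz.
Step 3 — Series Q: Q = ω₀L/R = 1e+05·0.01/12.3 = 81.3.
Step 4 — Bandwidth: Δω = ω₀/Q = 1230 rad/s; BW = Δω/(2π) = 195.8 Hz.

(a) f₀ = 1.592e+04 Hz  (b) Q = 81.3  (c) BW = 195.8 Hz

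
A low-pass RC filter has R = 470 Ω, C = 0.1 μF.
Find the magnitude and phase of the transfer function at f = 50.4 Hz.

Step 1 — Angular frequency: ω = 2π·50.4 = 316.7 rad/s.
Step 2 — Transfer function: H(jω) = 1/(1 + jωRC).
Step 3 — Denominator: 1 + jωRC = 1 + j·316.7·470·1e-07 = 1 + j0.01488.
Step 4 — H = 0.9998 - j0.01488.
Step 5 — Magnitude: |H| = 0.9999 (-0.0 dB); phase: φ = -0.9°.

|H| = 0.9999 (-0.0 dB), φ = -0.9°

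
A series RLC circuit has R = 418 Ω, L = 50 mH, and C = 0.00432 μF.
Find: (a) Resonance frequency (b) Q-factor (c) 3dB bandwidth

Step 1 — Resonance condition Im(Z)=0 gives ω₀ = 1/√(LC).
Step 2 — ω₀ = 1/√(0.05·4.32e-09) = 6.804e+04 rad/s.
Step 3 — f₀ = ω₀/(2π) = 1.083e+04 Hz.
Step 4 — Series Q: Q = ω₀L/R = 6.804e+04·0.05/418 = 8.139.
Step 5 — 3dB bandwidth: Δω = ω₀/Q = 8360 rad/s; BW = Δω/(2π) = 1331 Hz.

(a) f₀ = 1.083e+04 Hz  (b) Q = 8.139  (c) BW = 1331 Hz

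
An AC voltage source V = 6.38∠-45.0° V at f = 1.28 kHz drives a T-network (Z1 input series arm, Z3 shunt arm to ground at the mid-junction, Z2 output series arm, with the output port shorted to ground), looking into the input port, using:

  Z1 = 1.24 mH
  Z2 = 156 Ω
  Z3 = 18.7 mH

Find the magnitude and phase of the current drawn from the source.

Step 1 — Angular frequency: ω = 2π·f = 2π·1280 = 8042 rad/s.
Step 2 — Component impedances:
  Z1: Z = jωL = j·8042·0.00124 = 0 + j9.973 Ω
  Z2: Z = R = 156 Ω
  Z3: Z = jωL = j·8042·0.0187 = 0 + j150.4 Ω
Step 3 — With the output port shorted to ground, the output series arm Z2 runs from the junction to ground; the shunt arm Z3 also runs from the junction to ground. They appear in parallel: Z3 || Z2 = 75.15 + j77.95 Ω.
Step 4 — Series with input arm Z1: Z_in = Z1 + (Z3 || Z2) = 75.15 + j87.92 Ω = 115.7∠49.5° Ω.
Step 5 — Source phasor: V = 6.38∠-45.0° V = 4.511 - j4.511 V.
Step 6 — Ohm's law: I = V / Z_total = (4.511 - j4.511) / (75.15 + j87.92) = -0.004308 - j0.05499 A.
Step 7 — Convert to polar: |I| = 0.05516 A, ∠I = -94.5°.

I = 0.05516∠-94.5° A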